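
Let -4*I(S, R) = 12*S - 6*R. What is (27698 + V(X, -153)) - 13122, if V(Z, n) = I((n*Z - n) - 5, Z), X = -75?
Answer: -40811/2 ≈ -20406.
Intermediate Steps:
I(S, R) = -3*S + 3*R/2 (I(S, R) = -(12*S - 6*R)/4 = -(-6*R + 12*S)/4 = -3*S + 3*R/2)
V(Z, n) = 15 + 3*n + 3*Z/2 - 3*Z*n (V(Z, n) = -3*((n*Z - n) - 5) + 3*Z/2 = -3*((Z*n - n) - 5) + 3*Z/2 = -3*((-n + Z*n) - 5) + 3*Z/2 = -3*(-5 - n + Z*n) + 3*Z/2 = (15 + 3*n - 3*Z*n) + 3*Z/2 = 15 + 3*n + 3*Z/2 - 3*Z*n)
(27698 + V(X, -153)) - 13122 = (27698 + (15 + 3*(-153) + (3/2)*(-75) - 3*(-75)*(-153))) - 13122 = (27698 + (15 - 459 - 225/2 - 34425)) - 13122 = (27698 - 69963/2) - 13122 = -14567/2 - 13122 = -40811/2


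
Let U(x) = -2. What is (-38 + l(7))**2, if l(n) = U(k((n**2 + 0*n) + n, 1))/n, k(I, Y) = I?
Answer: 71824/49 ≈ 1465.8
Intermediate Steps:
l(n) = -2/n
(-38 + l(7))**2 = (-38 - 2/7)**2 = (-268/7)**2 = 71824/49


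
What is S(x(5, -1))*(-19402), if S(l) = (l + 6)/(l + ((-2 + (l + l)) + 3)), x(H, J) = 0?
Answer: -116412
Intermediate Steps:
S(l) = (6 + l)/(1 + 3*l) (S(l) = (6 + l)/(l + ((-2 + 2*l) + 3)) = (6 + l)/(l + (1 + 2*l)) = (6 + l)/(1 + 3*l))
S(x(5, -1))*(-19402) = ((6 + 0)/(1 + 3*0))*(-19402) = (6/(1 + 0))*(-19402) = (6/1)*(-19402) = (1*6)*(-19402) = 6*(-19402) = -116412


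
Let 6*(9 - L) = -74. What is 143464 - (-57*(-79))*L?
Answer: 47400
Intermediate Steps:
L = 64/3 (L = 9 - 1/6*(-74) = 9 + 37/3 = 64/3 ≈ 21.333)
143464 - (-57*(-79))*L = 143464 - (-57*(-79))*64/3 = 143464 - 4503*64/3 = 143464 - 1*96064 = 143464 - 96064 = 47400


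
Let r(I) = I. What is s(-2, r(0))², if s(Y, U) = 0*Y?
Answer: 0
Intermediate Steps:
s(Y, U) = 0
s(-2, r(0))² = 0² = 0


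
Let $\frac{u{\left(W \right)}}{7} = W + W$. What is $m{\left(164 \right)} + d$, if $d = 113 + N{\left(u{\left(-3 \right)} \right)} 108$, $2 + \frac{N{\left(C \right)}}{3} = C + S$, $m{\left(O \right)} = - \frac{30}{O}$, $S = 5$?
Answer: $- \frac{1026901}{82} \approx -12523.0$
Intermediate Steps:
$u{\left(W \right)} = 14 W$ ($u{\left(W \right)} = 7 \left(W + W\right) = 7 \cdot 2 W = 14 W$)
$N{\left(C \right)} = 9 + 3 C$ ($N{\left(C \right)} = -6 + 3 \left(C + 5\right) = -6 + 3 \left(5 + C\right) = -6 + \left(15 + 3 C\right) = 9 + 3 C$)
$d = -12523$ ($d = 113 + \left(9 + 3 \cdot 14 \left(-3\right)\right) 108 = 113 + \left(9 + 3 \left(-42\right)\right) 108 = 113 + \left(9 - 126\right) 108 = 113 - 12636 = -12523$)
$m{\left(164 \right)} + d = - \frac{30}{164} - 12523 = \left(-30\right) \frac{1}{164} - 12523 = - \frac{15}{82} - 12523 = - \frac{1026901}{82}$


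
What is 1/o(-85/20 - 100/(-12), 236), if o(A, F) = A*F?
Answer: 3/2891 ≈ 0.0010377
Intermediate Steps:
1/o(-85/20 - 100/(-12), 236) = 1/((-85/20 - 100/(-12))*236) = 1/((-85*1/20 - 100*(-1/12))*236) = 1/((-17/4 + 25/3)*236) = 1/((49/12)*236) = 1/(2891/3) = 3/2891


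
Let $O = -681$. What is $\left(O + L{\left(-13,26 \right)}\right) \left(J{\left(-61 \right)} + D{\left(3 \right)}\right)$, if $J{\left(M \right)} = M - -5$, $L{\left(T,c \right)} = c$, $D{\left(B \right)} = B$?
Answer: $34715$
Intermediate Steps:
$J{\left(M \right)} = 5 + M$ ($J{\left(M \right)} = M + 5 = 5 + M$)
$\left(O + L{\left(-13,26 \right)}\right) \left(J{\left(-61 \right)} + D{\left(3 \right)}\right) = \left(-681 + 26\right) \left(\left(5 - 61\right) + 3\right) = - 655 \left(-56 + 3\right) = \left(-655\right) \left(-53\right) = 34715$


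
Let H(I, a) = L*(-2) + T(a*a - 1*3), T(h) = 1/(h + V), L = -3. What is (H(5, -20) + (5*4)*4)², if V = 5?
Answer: 1195292329/161604 ≈ 7396.4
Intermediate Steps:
T(h) = 1/(5 + h) (T(h) = 1/(h + 5) = 1/(5 + h))
H(I, a) = 6 + 1/(2 + a²) (H(I, a) = -3*(-2) + 1/(5 + (a*a - 1*3)) = 6 + 1/(5 + (a² - 3)) = 6 + 1/(5 + (-3 + a²)) = 6 + 1/(2 + a²))
(H(5, -20) + (5*4)*4)² = ((13 + 6*(-20)²)/(2 + (-20)²) + (5*4)*4)² = ((13 + 6*400)/(2 + 400) + 20*4)² = ((13 + 2400)/402 + 80)² = ((1/402)*2413 + 80)² = (2413/402 + 80)² = (34573/402)² = 1195292329/161604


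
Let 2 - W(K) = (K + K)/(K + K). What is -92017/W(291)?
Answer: -92017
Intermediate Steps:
W(K) = 1 (W(K) = 2 - (K + K)/(K + K) = 2 - 2*K/(2*K) = 2 - 2*K*1/(2*K) = 2 - 1*1 = 2 - 1 = 1)
-92017/W(291) = -92017/1 = -92017*1 = -92017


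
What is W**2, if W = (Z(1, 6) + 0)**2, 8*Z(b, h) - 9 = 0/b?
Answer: 6561/4096 ≈ 1.6018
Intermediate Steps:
Z(b, h) = 9/8 (Z(b, h) = 9/8 + (0/b)/8 = 9/8 + (1/8)*0 = 9/8 + 0 = 9/8)
W = 81/64 (W = (9/8 + 0)**2 = (9/8)**2 = 81/64 ≈ 1.2656)
W**2 = (81/64)**2 = 6561/4096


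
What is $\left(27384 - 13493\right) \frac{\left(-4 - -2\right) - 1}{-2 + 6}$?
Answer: $- \frac{41673}{4} \approx -10418.0$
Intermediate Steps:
$\left(27384 - 13493\right) \frac{\left(-4 - -2\right) - 1}{-2 + 6} = 13891 \frac{\left(-4 + 2\right) - 1}{4} = 13891 \left(-2 - 1\right) \frac{1}{4} = 13891 \left(\left(-3\right) \frac{1}{4}\right) = 13891 \left(- \frac{3}{4}\right) = - \frac{41673}{4}$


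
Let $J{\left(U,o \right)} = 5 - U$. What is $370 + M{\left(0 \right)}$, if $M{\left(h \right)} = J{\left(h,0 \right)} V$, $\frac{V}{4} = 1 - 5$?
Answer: $290$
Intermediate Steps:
$V = -16$ ($V = 4 \left(1 - 5\right) = 4 \left(-4\right) = -16$)
$M{\left(h \right)} = -80 + 16 h$ ($M{\left(h \right)} = \left(5 - h\right) \left(-16\right) = -80 + 16 h$)
$370 + M{\left(0 \right)} = 370 + \left(-80 + 16 \cdot 0\right) = 370 + \left(-80 + 0\right) = 370 - 80 = 290$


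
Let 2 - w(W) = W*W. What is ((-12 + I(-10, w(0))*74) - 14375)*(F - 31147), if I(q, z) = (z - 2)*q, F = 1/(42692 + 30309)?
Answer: 32712615994502/73001 ≈ 4.4811e+8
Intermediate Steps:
F = 1/73001 ≈ 1.3698e-5
w(W) = 2 - W**2 (w(W) = 2 - W*W = 2 - W**2)
I(q, z) = q*(-2 + z) (I(q, z) = (-2 + z)*q = q*(-2 + z))
((-12 + I(-10, w(0))*74) - 14375)*(F - 31147) = ((-12 - 10*(-2 + (2 - 1*0**2))*74) - 14375)*(1/73001 - 31147) = ((-12 - 10*(-2 + (2 - 1*0))*74) - 14375)*(-2273762146/73001) = ((-12 - 10*(-2 + (2 + 0))*74) - 14375)*(-2273762146/73001) = ((-12 - 10*(-2 + 2)*74) - 14375)*(-2273762146/73001) = ((-12 - 10*0*74) - 14375)*(-2273762146/73001) = ((-12 + 0*74) - 14375)*(-2273762146/73001) = ((-12 + 0) - 14375)*(-2273762146/73001) = (-12 - 14375)*(-2273762146/73001) = -14387*(-2273762146/73001) = 32712615994502/73001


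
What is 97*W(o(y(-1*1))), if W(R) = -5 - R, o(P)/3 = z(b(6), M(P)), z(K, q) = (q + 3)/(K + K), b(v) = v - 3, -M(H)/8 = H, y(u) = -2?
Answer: -2813/2 ≈ -1406.5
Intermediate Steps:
M(H) = -8*H
b(v) = -3 + v
z(K, q) = (3 + q)/(2*K) (z(K, q) = (3 + q)/((2*K)) = (3 + q)*(1/(2*K)) = (3 + q)/(2*K))
o(P) = 3/2 - 4*P (o(P) = 3*((3 - 8*P)/(2*(-3 + 6))) = 3*((½)*(3 - 8*P)/3) = 3*((½)*(⅓)*(3 - 8*P)) = 3*(½ - 4*P/3) = 3/2 - 4*P)
97*W(o(y(-1*1))) = 97*(-5 - (3/2 - 4*(-2))) = 97*(-5 - (3/2 + 8)) = 97*(-5 - 1*19/2) = 97*(-5 - 19/2) = 97*(-29/2) = -2813/2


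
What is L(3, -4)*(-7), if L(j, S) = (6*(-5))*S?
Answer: -840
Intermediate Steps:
L(j, S) = -30*S
L(3, -4)*(-7) = -30*(-4)*(-7) = 120*(-7) = -840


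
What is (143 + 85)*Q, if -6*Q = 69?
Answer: -2622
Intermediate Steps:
Q = -23/2 (Q = -⅙*69 = -23/2 ≈ -11.500)
(143 + 85)*Q = (143 + 85)*(-23/2) = 228*(-23/2) = -2622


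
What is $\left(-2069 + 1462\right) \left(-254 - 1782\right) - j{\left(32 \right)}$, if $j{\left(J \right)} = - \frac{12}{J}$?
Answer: $\frac{9886819}{8} \approx 1.2359 \cdot 10^{6}$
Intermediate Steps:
$\left(-2069 + 1462\right) \left(-254 - 1782\right) - j{\left(32 \right)} = \left(-2069 + 1462\right) \left(-254 - 1782\right) - - \frac{12}{32} = \left(-607\right) \left(-2036\right) - \left(-12\right) \frac{1}{32} = 1235852 - - \frac{3}{8} = 1235852 + \frac{3}{8} = \frac{9886819}{8}$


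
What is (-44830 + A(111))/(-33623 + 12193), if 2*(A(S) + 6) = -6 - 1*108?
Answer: 44893/21430 ≈ 2.0949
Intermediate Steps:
A(S) = -63 (A(S) = -6 + (-6 - 1*108)/2 = -6 + (-6 - 108)/2 = -6 + (1/2)*(-114) = -6 - 57 = -63)
(-44830 + A(111))/(-33623 + 12193) = (-44830 - 63)/(-33623 + 12193) = -44893/(-21430) = -44893*(-1/21430) = 44893/21430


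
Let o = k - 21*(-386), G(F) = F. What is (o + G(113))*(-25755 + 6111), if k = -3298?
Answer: -96668124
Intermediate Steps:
o = 4808 (o = -3298 - 21*(-386) = -3298 - 1*(-8106) = -3298 + 8106 = 4808)
(o + G(113))*(-25755 + 6111) = (4808 + 113)*(-25755 + 6111) = 4921*(-19644) = -96668124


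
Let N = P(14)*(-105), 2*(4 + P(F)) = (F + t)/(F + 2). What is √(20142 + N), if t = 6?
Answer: 3*√36438/4 ≈ 143.17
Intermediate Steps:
P(F) = -4 + (6 + F)/(2*(2 + F)) (P(F) = -4 + ((F + 6)/(F + 2))/2 = -4 + ((6 + F)/(2 + F))/2 = -4 + (6 + F)/(2*(2 + F)))
N = 2835/8 (N = ((-10 - 7*14)/(2*(2 + 14)))*(-105) = ((½)*(-10 - 98)/16)*(-105) = ((½)*(1/16)*(-108))*(-105) = -27/8*(-105) = 2835/8 ≈ 354.38)
√(20142 + N) = √(20142 + 2835/8) = √(163971/8) = 3*√36438/4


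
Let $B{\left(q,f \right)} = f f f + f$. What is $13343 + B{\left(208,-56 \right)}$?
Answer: $-162329$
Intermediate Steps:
$B{\left(q,f \right)} = f + f^{3}$ ($B{\left(q,f \right)} = f^{2} f + f = f^{3} + f = f + f^{3}$)
$13343 + B{\left(208,-56 \right)} = 13343 + \left(-56 + \left(-56\right)^{3}\right) = 13343 - 175672 = -162329$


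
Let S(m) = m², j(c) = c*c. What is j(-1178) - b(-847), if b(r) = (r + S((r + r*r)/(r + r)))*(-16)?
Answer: 4236996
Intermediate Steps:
j(c) = c²
b(r) = -16*r - 4*(r + r²)²/r² (b(r) = (r + ((r + r*r)/(r + r))²)*(-16) = (r + ((r + r²)/((2*r)))²)*(-16) = (r + ((r + r²)*(1/(2*r)))²)*(-16) = (r + ((r + r²)/(2*r))²)*(-16) = (r + (r + r²)²/(4*r²))*(-16) = -16*r - 4*(r + r²)²/r²)
j(-1178) - b(-847) = (-1178)² - (-16*(-847) - 4*(1 - 847)²) = 1387684 - (13552 - 4*(-846)²) = 1387684 - (13552 - 4*715716) = 1387684 - (13552 - 2862864) = 1387684 - 1*(-2849312) = 1387684 + 2849312 = 4236996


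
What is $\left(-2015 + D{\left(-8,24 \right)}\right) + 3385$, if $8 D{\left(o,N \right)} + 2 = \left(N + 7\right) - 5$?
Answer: $1373$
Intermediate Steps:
$D{\left(o,N \right)} = \frac{N}{8}$ ($D{\left(o,N \right)} = - \frac{1}{4} + \frac{\left(N + 7\right) - 5}{8} = - \frac{1}{4} + \frac{\left(7 + N\right) - 5}{8} = - \frac{1}{4} + \frac{2 + N}{8} = - \frac{1}{4} + \left(\frac{1}{4} + \frac{N}{8}\right) = \frac{N}{8}$)
$\left(-2015 + D{\left(-8,24 \right)}\right) + 3385 = \left(-2015 + \frac{1}{8} \cdot 24\right) + 3385 = \left(-2015 + 3\right) + 3385 = -2012 + 3385 = 1373$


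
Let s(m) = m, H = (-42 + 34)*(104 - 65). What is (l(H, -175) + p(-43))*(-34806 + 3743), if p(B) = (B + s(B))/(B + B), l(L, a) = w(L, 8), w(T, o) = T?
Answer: 9660593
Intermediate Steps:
H = -312 (H = -8*39 = -312)
l(L, a) = L
p(B) = 1 (p(B) = (B + B)/(B + B) = (2*B)/((2*B)) = (2*B)*(1/(2*B)) = 1)
(l(H, -175) + p(-43))*(-34806 + 3743) = (-312 + 1)*(-34806 + 3743) = -311*(-31063) = 9660593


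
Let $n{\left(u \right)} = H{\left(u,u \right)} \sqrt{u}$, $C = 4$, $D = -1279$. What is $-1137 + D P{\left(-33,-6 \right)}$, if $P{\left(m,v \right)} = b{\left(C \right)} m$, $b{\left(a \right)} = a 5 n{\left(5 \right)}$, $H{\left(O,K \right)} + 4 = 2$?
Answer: $-1137 - 1688280 \sqrt{5} \approx -3.7762 \cdot 10^{6}$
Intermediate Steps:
$H{\left(O,K \right)} = -2$ ($H{\left(O,K \right)} = -4 + 2 = -2$)
$n{\left(u \right)} = - 2 \sqrt{u}$
$b{\left(a \right)} = - 10 a \sqrt{5}$ ($b{\left(a \right)} = a 5 \left(- 2 \sqrt{5}\right) = 5 a \left(- 2 \sqrt{5}\right) = - 10 a \sqrt{5}$)
$P{\left(m,v \right)} = - 40 m \sqrt{5}$ ($P{\left(m,v \right)} = \left(-10\right) 4 \sqrt{5} m = - 40 \sqrt{5} m = - 40 m \sqrt{5}$)
$-1137 + D P{\left(-33,-6 \right)} = -1137 - 1279 \left(\left(-40\right) \left(-33\right) \sqrt{5}\right) = -1137 - 1279 \cdot 1320 \sqrt{5} = -1137 - 1688280 \sqrt{5}$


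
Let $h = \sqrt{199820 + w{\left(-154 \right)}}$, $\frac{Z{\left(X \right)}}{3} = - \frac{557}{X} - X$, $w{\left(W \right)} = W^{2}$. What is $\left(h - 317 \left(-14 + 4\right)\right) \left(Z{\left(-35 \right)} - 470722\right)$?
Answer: $- \frac{10441931816}{7} - \frac{65879696 \sqrt{13971}}{35} \approx -1.7142 \cdot 10^{9}$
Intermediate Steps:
$Z{\left(X \right)} = - \frac{1671}{X} - 3 X$ ($Z{\left(X \right)} = 3 \left(- \frac{557}{X} - X\right) = 3 \left(- X - \frac{557}{X}\right) = - \frac{1671}{X} - 3 X$)
$h = 4 \sqrt{13971}$ ($h = \sqrt{199820 + \left(-154\right)^{2}} = \sqrt{199820 + 23716} = \sqrt{223536} = 4 \sqrt{13971} \approx 472.8$)
$\left(h - 317 \left(-14 + 4\right)\right) \left(Z{\left(-35 \right)} - 470722\right) = \left(4 \sqrt{13971} - 317 \left(-14 + 4\right)\right) \left(\left(- \frac{1671}{-35} - -105\right) - 470722\right) = \left(4 \sqrt{13971} - -3170\right) \left(\left(\left(-1671\right) \left(- \frac{1}{35}\right) + 105\right) - 470722\right) = \left(4 \sqrt{13971} + 3170\right) \left(\left(\frac{1671}{35} + 105\right) - 470722\right) = \left(3170 + 4 \sqrt{13971}\right) \left(\frac{5346}{35} - 470722\right) = \left(3170 + 4 \sqrt{13971}\right) \left(- \frac{16469924}{35}\right) = - \frac{10441931816}{7} - \frac{65879696 \sqrt{13971}}{35}$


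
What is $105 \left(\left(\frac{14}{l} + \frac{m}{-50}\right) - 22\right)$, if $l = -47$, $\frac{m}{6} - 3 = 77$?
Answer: $- \frac{157416}{47} \approx -3349.3$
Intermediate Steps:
$m = 480$ ($m = 18 + 6 \cdot 77 = 18 + 462 = 480$)
$105 \left(\left(\frac{14}{l} + \frac{m}{-50}\right) - 22\right) = 105 \left(\left(\frac{14}{-47} + \frac{480}{-50}\right) - 22\right) = 105 \left(\left(14 \left(- \frac{1}{47}\right) + 480 \left(- \frac{1}{50}\right)\right) - 22\right) = 105 \left(\left(- \frac{14}{47} - \frac{48}{5}\right) - 22\right) = 105 \left(- \frac{2326}{235} - 22\right) = 105 \left(- \frac{7496}{235}\right) = - \frac{157416}{47}$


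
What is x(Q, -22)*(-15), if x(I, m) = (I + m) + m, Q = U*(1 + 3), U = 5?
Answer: 360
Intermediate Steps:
Q = 20 (Q = 5*(1 + 3) = 5*4 = 20)
x(I, m) = I + 2*m
x(Q, -22)*(-15) = (20 + 2*(-22))*(-15) = (20 - 44)*(-15) = -24*(-15) = 360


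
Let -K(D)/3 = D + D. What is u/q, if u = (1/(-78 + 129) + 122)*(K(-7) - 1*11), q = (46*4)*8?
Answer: 192913/75072 ≈ 2.5697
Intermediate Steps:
K(D) = -6*D (K(D) = -3*(D + D) = -6*D)
q = 1472 (q = 184*8 = 1472)
u = 192913/51 (u = (1/(-78 + 129) + 122)*(-6*(-7) - 1*11) = (1/51 + 122)*(42 - 11) = (1/51 + 122)*31 = (6223/51)*31 = 192913/51 ≈ 3782.6)
u/q = (192913/51)/1472 = (192913/51)*(1/1472) = 192913/75072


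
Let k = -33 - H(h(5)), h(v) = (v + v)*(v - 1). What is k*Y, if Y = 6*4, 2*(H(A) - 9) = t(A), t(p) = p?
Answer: -1488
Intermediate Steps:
h(v) = 2*v*(-1 + v) (h(v) = (2*v)*(-1 + v) = 2*v*(-1 + v))
H(A) = 9 + A/2
Y = 24
k = -62 (k = -33 - (9 + (2*5*(-1 + 5))/2) = -33 - (9 + (2*5*4)/2) = -33 - (9 + (½)*40) = -33 - (9 + 20) = -33 - 1*29 = -33 - 29 = -62)
k*Y = -62*24 = -1488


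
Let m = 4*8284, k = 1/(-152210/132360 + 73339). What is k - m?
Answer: -32165107996252/970699783 ≈ -33136.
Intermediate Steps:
k = 13236/970699783 (k = 1/(-152210*1/132360 + 73339) = 1/(-15221/13236 + 73339) = 1/(970699783/13236) = 13236/970699783 ≈ 1.3636e-5)
m = 33136
k - m = 13236/970699783 - 1*33136 = 13236/970699783 - 33136 = -32165107996252/970699783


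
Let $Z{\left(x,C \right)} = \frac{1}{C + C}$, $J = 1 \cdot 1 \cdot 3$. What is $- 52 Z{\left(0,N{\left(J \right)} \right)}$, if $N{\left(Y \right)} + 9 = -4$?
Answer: $2$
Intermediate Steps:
$J = 3$ ($J = 1 \cdot 3 = 3$)
$N{\left(Y \right)} = -13$ ($N{\left(Y \right)} = -9 - 4 = -13$)
$Z{\left(x,C \right)} = \frac{1}{2 C}$
$- 52 Z{\left(0,N{\left(J \right)} \right)} = - 52 \frac{1}{2 \left(-13\right)} = - 52 \cdot \frac{1}{2} \left(- \frac{1}{13}\right) = \left(-52\right) \left(- \frac{1}{26}\right) = 2$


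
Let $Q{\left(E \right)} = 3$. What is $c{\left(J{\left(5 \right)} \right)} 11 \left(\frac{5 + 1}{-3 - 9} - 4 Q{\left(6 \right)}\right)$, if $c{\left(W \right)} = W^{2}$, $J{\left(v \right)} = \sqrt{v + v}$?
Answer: $-1375$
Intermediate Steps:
$J{\left(v \right)} = \sqrt{2} \sqrt{v}$ ($J{\left(v \right)} = \sqrt{2 v} = \sqrt{2} \sqrt{v}$)
$c{\left(J{\left(5 \right)} \right)} 11 \left(\frac{5 + 1}{-3 - 9} - 4 Q{\left(6 \right)}\right) = \left(\sqrt{2} \sqrt{5}\right)^{2} \cdot 11 \left(\frac{5 + 1}{-3 - 9} - 12\right) = \left(\sqrt{10}\right)^{2} \cdot 11 \left(\frac{6}{-3 - 9} - 12\right) = 10 \cdot 11 \left(\frac{6}{-3 - 9} - 12\right) = 110 \left(\frac{6}{-12} - 12\right) = 110 \left(6 \left(- \frac{1}{12}\right) - 12\right) = 110 \left(- \frac{1}{2} - 12\right) = 110 \left(- \frac{25}{2}\right) = -1375$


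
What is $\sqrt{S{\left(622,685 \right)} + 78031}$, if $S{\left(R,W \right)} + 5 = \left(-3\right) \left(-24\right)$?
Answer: $\sqrt{78098} \approx 279.46$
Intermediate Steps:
$S{\left(R,W \right)} = 67$ ($S{\left(R,W \right)} = -5 - -72 = -5 + 72 = 67$)
$\sqrt{S{\left(622,685 \right)} + 78031} = \sqrt{67 + 78031} = \sqrt{78098}$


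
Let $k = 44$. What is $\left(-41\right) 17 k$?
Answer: $-30668$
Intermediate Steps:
$\left(-41\right) 17 k = \left(-41\right) 17 \cdot 44 = \left(-697\right) 44 = -30668$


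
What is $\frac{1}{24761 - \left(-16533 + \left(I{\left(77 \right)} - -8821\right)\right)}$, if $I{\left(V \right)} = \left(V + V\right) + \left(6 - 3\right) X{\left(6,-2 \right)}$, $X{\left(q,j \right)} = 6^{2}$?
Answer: $\frac{1}{32211} \approx 3.1045 \cdot 10^{-5}$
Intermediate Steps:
$X{\left(q,j \right)} = 36$
$I{\left(V \right)} = 108 + 2 V$ ($I{\left(V \right)} = \left(V + V\right) + \left(6 - 3\right) 36 = 2 V + 3 \cdot 36 = 2 V + 108 = 108 + 2 V$)
$\frac{1}{24761 - \left(-16533 + \left(I{\left(77 \right)} - -8821\right)\right)} = \frac{1}{24761 - \left(-16533 + \left(\left(108 + 2 \cdot 77\right) - -8821\right)\right)} = \frac{1}{24761 - \left(-16533 + \left(\left(108 + 154\right) + 8821\right)\right)} = \frac{1}{24761 - \left(-16533 + \left(262 + 8821\right)\right)} = \frac{1}{24761 - \left(-16533 + 9083\right)} = \frac{1}{24761 - -7450} = \frac{1}{24761 + 7450} = \frac{1}{32211}$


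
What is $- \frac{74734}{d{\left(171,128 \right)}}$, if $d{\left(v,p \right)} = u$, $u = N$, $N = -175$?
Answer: $\frac{74734}{175} \approx 427.05$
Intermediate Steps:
$u = -175$
$d{\left(v,p \right)} = -175$
$- \frac{74734}{d{\left(171,128 \right)}} = - \frac{74734}{-175} = \left(-74734\right) \left(- \frac{1}{175}\right) = \frac{74734}{175}$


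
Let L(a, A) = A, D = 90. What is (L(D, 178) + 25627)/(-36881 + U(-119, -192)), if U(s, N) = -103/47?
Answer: -242567/346702 ≈ -0.69964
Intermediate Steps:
U(s, N) = -103/47 (U(s, N) = -103*1/47 = -103/47)
(L(D, 178) + 25627)/(-36881 + U(-119, -192)) = (178 + 25627)/(-36881 - 103/47) = 25805/(-1733510/47) = 25805*(-47/1733510) = -242567/346702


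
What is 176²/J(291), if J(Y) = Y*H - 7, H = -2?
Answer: -30976/589 ≈ -52.591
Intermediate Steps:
J(Y) = -7 - 2*Y (J(Y) = Y*(-2) - 7 = -2*Y - 7 = -7 - 2*Y)
176²/J(291) = 176²/(-7 - 2*291) = 30976/(-7 - 582) = 30976/(-589) = 30976*(-1/589) = -30976/589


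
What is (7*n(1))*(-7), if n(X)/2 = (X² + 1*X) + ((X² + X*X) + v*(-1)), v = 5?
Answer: 98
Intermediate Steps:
n(X) = -10 + 2*X + 6*X² (n(X) = 2*((X² + 1*X) + ((X² + X*X) + 5*(-1))) = 2*((X² + X) + ((X² + X²) - 5)) = 2*((X + X²) + (2*X² - 5)) = 2*((X + X²) + (-5 + 2*X²)) = 2*(-5 + X + 3*X²) = -10 + 2*X + 6*X²)
(7*n(1))*(-7) = (7*(-10 + 2*1 + 6*1²))*(-7) = (7*(-10 + 2 + 6*1))*(-7) = (7*(-10 + 2 + 6))*(-7) = (7*(-2))*(-7) = -14*(-7) = 98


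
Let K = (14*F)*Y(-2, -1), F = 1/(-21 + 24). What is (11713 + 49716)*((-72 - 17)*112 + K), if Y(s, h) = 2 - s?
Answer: -1833532792/3 ≈ -6.1118e+8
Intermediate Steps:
F = 1/3 ≈ 0.33333
K = 56/3 (K = (14*(1/3))*(2 - 1*(-2)) = 14*(2 + 2)/3 = (14/3)*4 = 56/3 ≈ 18.667)
(11713 + 49716)*((-72 - 17)*112 + K) = (11713 + 49716)*((-72 - 17)*112 + 56/3) = 61429*(-89*112 + 56/3) = 61429*(-9968 + 56/3) = 61429*(-29848/3) = -1833532792/3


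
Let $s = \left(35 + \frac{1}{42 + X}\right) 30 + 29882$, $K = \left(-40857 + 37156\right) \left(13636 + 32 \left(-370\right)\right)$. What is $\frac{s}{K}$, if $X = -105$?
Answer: $- \frac{324781}{69793458} \approx -0.0046535$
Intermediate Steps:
$K = -6646996$ ($K = - 3701 \left(13636 - 11840\right) = \left(-3701\right) 1796 = -6646996$)
$s = \frac{649562}{21}$ ($s = \left(35 + \frac{1}{42 - 105}\right) 30 + 29882 = \left(35 + \frac{1}{-63}\right) 30 + 29882 = \left(35 - \frac{1}{63}\right) 30 + 29882 = \frac{2204}{63} \cdot 30 + 29882 = \frac{22040}{21} + 29882 = \frac{649562}{21} \approx 30932.0$)
$\frac{s}{K} = \frac{649562}{21 \left(-6646996\right)} = \frac{649562}{21} \left(- \frac{1}{6646996}\right) = - \frac{324781}{69793458}$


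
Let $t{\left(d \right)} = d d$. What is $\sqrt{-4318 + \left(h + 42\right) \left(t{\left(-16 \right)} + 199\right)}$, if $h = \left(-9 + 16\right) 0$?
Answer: $86 \sqrt{2} \approx 121.62$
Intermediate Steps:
$t{\left(d \right)} = d^{2}$
$h = 0$ ($h = 7 \cdot 0 = 0$)
$\sqrt{-4318 + \left(h + 42\right) \left(t{\left(-16 \right)} + 199\right)} = \sqrt{-4318 + \left(0 + 42\right) \left(\left(-16\right)^{2} + 199\right)} = \sqrt{-4318 + 42 \left(256 + 199\right)} = \sqrt{-4318 + 42 \cdot 455} = \sqrt{-4318 + 19110} = \sqrt{14792} = 86 \sqrt{2}$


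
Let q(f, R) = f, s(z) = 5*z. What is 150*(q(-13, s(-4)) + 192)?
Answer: 26850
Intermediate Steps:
150*(q(-13, s(-4)) + 192) = 150*(-13 + 192) = 150*179 = 26850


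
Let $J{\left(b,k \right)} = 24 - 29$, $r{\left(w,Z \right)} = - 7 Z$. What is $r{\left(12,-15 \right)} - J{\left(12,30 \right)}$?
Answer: $110$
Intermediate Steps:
$J{\left(b,k \right)} = -5$ ($J{\left(b,k \right)} = 24 - 29 = -5$)
$r{\left(12,-15 \right)} - J{\left(12,30 \right)} = \left(-7\right) \left(-15\right) - -5 = 105 + 5 = 110$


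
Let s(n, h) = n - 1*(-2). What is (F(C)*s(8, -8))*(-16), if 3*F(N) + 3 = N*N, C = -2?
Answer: -160/3 ≈ -53.333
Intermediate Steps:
s(n, h) = 2 + n (s(n, h) = n + 2 = 2 + n)
F(N) = -1 + N²/3 (F(N) = -1 + (N*N)/3 = -1 + N²/3)
(F(C)*s(8, -8))*(-16) = ((-1 + (⅓)*(-2)²)*(2 + 8))*(-16) = ((-1 + (⅓)*4)*10)*(-16) = ((-1 + 4/3)*10)*(-16) = ((⅓)*10)*(-16) = (10/3)*(-16) = -160/3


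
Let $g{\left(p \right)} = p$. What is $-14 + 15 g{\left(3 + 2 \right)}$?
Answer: $61$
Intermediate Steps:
$-14 + 15 g{\left(3 + 2 \right)} = -14 + 15 \left(3 + 2\right) = -14 + 15 \cdot 5 = -14 + 75 = 61$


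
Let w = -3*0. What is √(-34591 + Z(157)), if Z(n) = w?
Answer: I*√34591 ≈ 185.99*I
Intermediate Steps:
w = 0
Z(n) = 0
√(-34591 + Z(157)) = √(-34591 + 0) = √(-34591) = I*√34591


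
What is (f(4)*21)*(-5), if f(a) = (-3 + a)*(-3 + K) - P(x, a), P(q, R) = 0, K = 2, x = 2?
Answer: 105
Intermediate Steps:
f(a) = 3 - a (f(a) = (-3 + a)*(-3 + 2) - 1*0 = (-3 + a)*(-1) + 0 = (3 - a) + 0 = 3 - a)
(f(4)*21)*(-5) = ((3 - 1*4)*21)*(-5) = ((3 - 4)*21)*(-5) = -1*21*(-5) = -21*(-5) = 105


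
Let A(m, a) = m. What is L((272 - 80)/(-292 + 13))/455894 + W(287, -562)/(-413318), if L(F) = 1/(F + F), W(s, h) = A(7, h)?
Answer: -223459799/12059468562688 ≈ -1.8530e-5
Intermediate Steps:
W(s, h) = 7
L(F) = 1/(2*F)
L((272 - 80)/(-292 + 13))/455894 + W(287, -562)/(-413318) = (1/(2*(((272 - 80)/(-292 + 13)))))/455894 + 7/(-413318) = (1/(2*((192/(-279)))))*(1/455894) + 7*(-1/413318) = (1/(2*((192*(-1/279)))))*(1/455894) - 7/413318 = (1/(2*(-64/93)))*(1/455894) - 7/413318 = ((1/2)*(-93/64))*(1/455894) - 7/413318 = -93/128*1/455894 - 7/413318 = -93/58354432 - 7/413318 = -223459799/12059468562688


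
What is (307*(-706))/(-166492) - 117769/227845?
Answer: 14887992321/18967184870 ≈ 0.78493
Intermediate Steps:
(307*(-706))/(-166492) - 117769/227845 = -216742*(-1/166492) - 117769*1/227845 = 108371/83246 - 117769/227845 = 14887992321/18967184870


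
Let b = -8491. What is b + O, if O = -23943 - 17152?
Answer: -49586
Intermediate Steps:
O = -41095
b + O = -8491 - 41095 = -49586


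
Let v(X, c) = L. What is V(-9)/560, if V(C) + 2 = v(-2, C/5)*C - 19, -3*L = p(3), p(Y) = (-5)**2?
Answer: 27/280 ≈ 0.096429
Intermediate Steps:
p(Y) = 25
L = -25/3 (L = -1/3*25 = -25/3 ≈ -8.3333)
v(X, c) = -25/3
V(C) = -21 - 25*C/3 (V(C) = -2 + (-25*C/3 - 19) = -2 + (-19 - 25*C/3) = -21 - 25*C/3)
V(-9)/560 = (-21 - 25/3*(-9))/560 = (-21 + 75)*(1/560) = 54*(1/560) = 27/280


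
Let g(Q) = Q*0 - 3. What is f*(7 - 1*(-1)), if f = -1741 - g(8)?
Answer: -13904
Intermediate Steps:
g(Q) = -3 (g(Q) = 0 - 3 = -3)
f = -1738 (f = -1741 - 1*(-3) = -1741 + 3 = -1738)
f*(7 - 1*(-1)) = -1738*(7 - 1*(-1)) = -1738*(7 + 1) = -1738*8 = -13904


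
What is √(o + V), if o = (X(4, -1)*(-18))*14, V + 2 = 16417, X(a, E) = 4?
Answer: √15407 ≈ 124.12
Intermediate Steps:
V = 16415 (V = -2 + 16417 = 16415)
o = -1008 (o = (4*(-18))*14 = -72*14 = -1008)
√(o + V) = √(-1008 + 16415) = √15407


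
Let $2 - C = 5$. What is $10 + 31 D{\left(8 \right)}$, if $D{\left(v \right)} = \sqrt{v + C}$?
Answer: $10 + 31 \sqrt{5} \approx 79.318$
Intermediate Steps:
$C = -3$ ($C = 2 - 5 = -3$)
$D{\left(v \right)} = \sqrt{-3 + v}$ ($D{\left(v \right)} = \sqrt{v - 3} = \sqrt{-3 + v}$)
$10 + 31 D{\left(8 \right)} = 10 + 31 \sqrt{-3 + 8} = 10 + 31 \sqrt{5}$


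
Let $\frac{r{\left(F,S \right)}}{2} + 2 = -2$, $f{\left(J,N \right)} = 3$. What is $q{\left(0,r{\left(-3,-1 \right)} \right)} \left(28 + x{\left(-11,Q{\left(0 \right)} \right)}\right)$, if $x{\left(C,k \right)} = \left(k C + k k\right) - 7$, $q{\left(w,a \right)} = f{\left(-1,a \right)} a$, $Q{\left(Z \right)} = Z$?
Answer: $-504$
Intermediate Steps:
$r{\left(F,S \right)} = -8$ ($r{\left(F,S \right)} = -4 + 2 \left(-2\right) = -4 - 4 = -8$)
$q{\left(w,a \right)} = 3 a$
$x{\left(C,k \right)} = -7 + k^{2} + C k$ ($x{\left(C,k \right)} = \left(C k + k^{2}\right) - 7 = \left(k^{2} + C k\right) - 7 = -7 + k^{2} + C k$)
$q{\left(0,r{\left(-3,-1 \right)} \right)} \left(28 + x{\left(-11,Q{\left(0 \right)} \right)}\right) = 3 \left(-8\right) \left(28 - \left(7 - 0^{2}\right)\right) = - 24 \left(28 + \left(-7 + 0 + 0\right)\right) = - 24 \left(28 - 7\right) = \left(-24\right) 21 = -504$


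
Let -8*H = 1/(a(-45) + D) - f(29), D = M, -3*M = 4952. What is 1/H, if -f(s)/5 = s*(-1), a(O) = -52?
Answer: 40864/740663 ≈ 0.055172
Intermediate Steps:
M = -4952/3 (M = -⅓*4952 = -4952/3 ≈ -1650.7)
D = -4952/3 ≈ -1650.7
f(s) = 5*s (f(s) = -5*s*(-1) = -(-5)*s = 5*s)
H = 740663/40864 (H = -(1/(-52 - 4952/3) - 5*29)/8 = -(1/(-5108/3) - 1*145)/8 = -(-3/5108 - 145)/8 = -⅛*(-740663/5108) = 740663/40864 ≈ 18.125)
1/H = 1/(740663/40864) = 40864/740663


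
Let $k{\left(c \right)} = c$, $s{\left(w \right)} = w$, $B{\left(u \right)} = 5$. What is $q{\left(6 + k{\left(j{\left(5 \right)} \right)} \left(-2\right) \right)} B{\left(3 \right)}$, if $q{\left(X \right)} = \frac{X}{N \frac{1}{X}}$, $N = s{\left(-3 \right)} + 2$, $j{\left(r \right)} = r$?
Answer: $-80$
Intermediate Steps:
$N = -1$ ($N = -3 + 2 = -1$)
$q{\left(X \right)} = - X^{2}$ ($q{\left(X \right)} = \frac{X}{\left(-1\right) \frac{1}{X}} = X \left(- X\right) = - X^{2}$)
$q{\left(6 + k{\left(j{\left(5 \right)} \right)} \left(-2\right) \right)} B{\left(3 \right)} = - \left(6 + 5 \left(-2\right)\right)^{2} \cdot 5 = - \left(6 - 10\right)^{2} \cdot 5 = - \left(-4\right)^{2} \cdot 5 = \left(-1\right) 16 \cdot 5 = \left(-16\right) 5 = -80$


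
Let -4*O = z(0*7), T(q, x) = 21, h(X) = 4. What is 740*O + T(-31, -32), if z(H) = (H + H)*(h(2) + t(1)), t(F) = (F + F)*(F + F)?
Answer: 21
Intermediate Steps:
t(F) = 4*F² (t(F) = (2*F)*(2*F) = 4*F²)
z(H) = 16*H (z(H) = (H + H)*(4 + 4*1²) = (2*H)*(4 + 4*1) = (2*H)*(4 + 4) = (2*H)*8 = 16*H)
O = 0 (O = -4*0*7 = -4*0 = -¼*0 = 0)
740*O + T(-31, -32) = 740*0 + 21 = 0 + 21 = 21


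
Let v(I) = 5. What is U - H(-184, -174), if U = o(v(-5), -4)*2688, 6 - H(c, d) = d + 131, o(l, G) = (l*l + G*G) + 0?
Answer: 110159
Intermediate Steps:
o(l, G) = G² + l² (o(l, G) = (l² + G²) + 0 = (G² + l²) + 0 = G² + l²)
H(c, d) = -125 - d (H(c, d) = 6 - (d + 131) = 6 - (131 + d) = 6 + (-131 - d) = -125 - d)
U = 110208 (U = ((-4)² + 5²)*2688 = (16 + 25)*2688 = 41*2688 = 110208)
U - H(-184, -174) = 110208 - (-125 - 1*(-174)) = 110208 - (-125 + 174) = 110208 - 1*49 = 110208 - 49 = 110159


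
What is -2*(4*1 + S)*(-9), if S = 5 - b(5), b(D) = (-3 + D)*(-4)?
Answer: 306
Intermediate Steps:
b(D) = 12 - 4*D
S = 13 (S = 5 - (12 - 4*5) = 5 - (12 - 20) = 5 - 1*(-8) = 5 + 8 = 13)
-2*(4*1 + S)*(-9) = -2*(4*1 + 13)*(-9) = -2*(4 + 13)*(-9) = -2*17*(-9) = -34*(-9) = 306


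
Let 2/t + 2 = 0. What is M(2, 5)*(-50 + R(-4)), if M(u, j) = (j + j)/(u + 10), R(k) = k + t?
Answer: -275/6 ≈ -45.833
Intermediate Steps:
t = -1 (t = 2/(-2 + 0) = 2/(-2) = 2*(-1/2) = -1)
R(k) = -1 + k (R(k) = k - 1 = -1 + k)
M(u, j) = 2*j/(10 + u) (M(u, j) = (2*j)/(10 + u) = 2*j/(10 + u))
M(2, 5)*(-50 + R(-4)) = (2*5/(10 + 2))*(-50 + (-1 - 4)) = (2*5/12)*(-50 - 5) = (2*5*(1/12))*(-55) = (5/6)*(-55) = -275/6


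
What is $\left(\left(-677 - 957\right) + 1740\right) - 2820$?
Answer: $-2714$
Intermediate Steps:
$\left(\left(-677 - 957\right) + 1740\right) - 2820 = \left(-1634 + 1740\right) - 2820 = 106 - 2820 = -2714$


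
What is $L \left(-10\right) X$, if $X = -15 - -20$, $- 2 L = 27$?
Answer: $675$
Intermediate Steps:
$L = - \frac{27}{2}$ ($L = \left(- \frac{1}{2}\right) 27 = - \frac{27}{2} \approx -13.5$)
$X = 5$ ($X = -15 + 20 = 5$)
$L \left(-10\right) X = \left(- \frac{27}{2}\right) \left(-10\right) 5 = 135 \cdot 5 = 675$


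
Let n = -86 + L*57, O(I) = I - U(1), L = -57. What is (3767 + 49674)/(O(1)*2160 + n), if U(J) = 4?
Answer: -53441/9815 ≈ -5.4448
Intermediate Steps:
O(I) = -4 + I (O(I) = I - 1*4 = I - 4 = -4 + I)
n = -3335 (n = -86 - 57*57 = -86 - 3249 = -3335)
(3767 + 49674)/(O(1)*2160 + n) = (3767 + 49674)/((-4 + 1)*2160 - 3335) = 53441/(-3*2160 - 3335) = 53441/(-6480 - 3335) = 53441/(-9815) = 53441*(-1/9815) = -53441/9815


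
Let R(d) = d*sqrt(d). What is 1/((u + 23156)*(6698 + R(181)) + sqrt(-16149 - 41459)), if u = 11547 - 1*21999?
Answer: 1/(2*(42545696 + 1149712*sqrt(181) + I*sqrt(14402))) ≈ 8.6187e-9 - 1.7829e-14*I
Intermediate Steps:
u = -10452 (u = 11547 - 21999 = -10452)
R(d) = d**(3/2)
1/((u + 23156)*(6698 + R(181)) + sqrt(-16149 - 41459)) = 1/((-10452 + 23156)*(6698 + 181**(3/2)) + sqrt(-16149 - 41459)) = 1/(12704*(6698 + 181*sqrt(181)) + sqrt(-57608)) = 1/((85091392 + 2299424*sqrt(181)) + 2*I*sqrt(14402)) = 1/(85091392 + 2299424*sqrt(181) + 2*I*sqrt(14402))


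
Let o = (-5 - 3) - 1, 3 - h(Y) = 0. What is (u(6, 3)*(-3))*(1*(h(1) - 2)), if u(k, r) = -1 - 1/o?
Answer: 8/3 ≈ 2.6667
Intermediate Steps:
h(Y) = 3 (h(Y) = 3 - 1*0 = 3 + 0 = 3)
o = -9 (o = -8 - 1 = -9)
u(k, r) = -8/9 (u(k, r) = -1 - 1/(-9) = -1 - 1*(-⅑) = -1 + ⅑ = -8/9)
(u(6, 3)*(-3))*(1*(h(1) - 2)) = (-8/9*(-3))*(1*(3 - 2)) = 8*(1*1)/3 = (8/3)*1 = 8/3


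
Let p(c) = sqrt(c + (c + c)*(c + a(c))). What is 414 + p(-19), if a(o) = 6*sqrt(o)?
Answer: 414 + sqrt(703 - 228*I*sqrt(19)) ≈ 444.99 - 16.036*I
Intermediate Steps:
p(c) = sqrt(c + 2*c*(c + 6*sqrt(c))) (p(c) = sqrt(c + (c + c)*(c + 6*sqrt(c))) = sqrt(c + (2*c)*(c + 6*sqrt(c))) = sqrt(c + 2*c*(c + 6*sqrt(c))))
414 + p(-19) = 414 + sqrt(-19*(1 + 2*(-19) + 12*sqrt(-19))) = 414 + sqrt(-19*(1 - 38 + 12*(I*sqrt(19)))) = 414 + sqrt(-19*(1 - 38 + 12*I*sqrt(19))) = 414 + sqrt(-19*(-37 + 12*I*sqrt(19))) = 414 + sqrt(703 - 228*I*sqrt(19))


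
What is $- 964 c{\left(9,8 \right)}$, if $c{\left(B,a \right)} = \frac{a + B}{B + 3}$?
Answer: $- \frac{4097}{3} \approx -1365.7$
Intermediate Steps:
$c{\left(B,a \right)} = \frac{B + a}{3 + B}$
$- 964 c{\left(9,8 \right)} = - 964 \frac{9 + 8}{3 + 9} = - 964 \cdot \frac{1}{12} \cdot 17 = \left(-964\right) \frac{17}{12} = - \frac{4097}{3}$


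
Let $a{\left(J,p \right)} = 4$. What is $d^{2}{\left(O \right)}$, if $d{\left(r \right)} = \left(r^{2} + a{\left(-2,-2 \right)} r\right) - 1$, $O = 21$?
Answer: $274576$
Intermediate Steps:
$d{\left(r \right)} = -1 + r^{2} + 4 r$ ($d{\left(r \right)} = \left(r^{2} + 4 r\right) - 1 = -1 + r^{2} + 4 r$)
$d^{2}{\left(O \right)} = \left(-1 + 21^{2} + 4 \cdot 21\right)^{2} = \left(-1 + 441 + 84\right)^{2} = 524^{2} = 274576$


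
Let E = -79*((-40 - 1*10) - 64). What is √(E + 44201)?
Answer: √53207 ≈ 230.67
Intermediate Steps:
E = 9006 (E = -79*((-40 - 10) - 64) = -79*(-50 - 64) = -79*(-114) = 9006)
√(E + 44201) = √(9006 + 44201) = √53207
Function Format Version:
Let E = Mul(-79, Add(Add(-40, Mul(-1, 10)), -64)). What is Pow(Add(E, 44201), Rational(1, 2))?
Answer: Pow(53207, Rational(1, 2)) ≈ 230.67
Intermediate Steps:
E = 9006 (E = Mul(-79, Add(Add(-40, -10), -64)) = Mul(-79, Add(-50, -64)) = Mul(-79, -114) = 9006)
Pow(Add(E, 44201), Rational(1, 2)) = Pow(Add(9006, 44201), Rational(1, 2)) = Pow(53207, Rational(1, 2))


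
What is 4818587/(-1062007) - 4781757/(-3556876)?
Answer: -709462179289/222201600596 ≈ -3.1929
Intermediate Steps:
4818587/(-1062007) - 4781757/(-3556876) = 4818587*(-1/1062007) - 4781757*(-1/3556876) = -4818587/1062007 + 4781757/3556876 = -709462179289/222201600596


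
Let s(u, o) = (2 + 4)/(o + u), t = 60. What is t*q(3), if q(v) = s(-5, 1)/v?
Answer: -30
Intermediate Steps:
s(u, o) = 6/(o + u)
q(v) = -3/(2*v) (q(v) = (6/(1 - 5))/v = (6/(-4))/v = (6*(-1/4))/v = -3/(2*v))
t*q(3) = 60*(-3/2/3) = 60*(-3/2*1/3) = 60*(-1/2) = -30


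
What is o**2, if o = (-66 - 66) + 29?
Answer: 10609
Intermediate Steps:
o = -103 (o = -132 + 29 = -103)
o**2 = (-103)**2 = 10609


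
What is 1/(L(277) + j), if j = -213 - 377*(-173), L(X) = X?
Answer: 1/65285 ≈ 1.5317e-5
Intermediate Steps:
j = 65008 (j = -213 + 65221 = 65008)
1/(L(277) + j) = 1/(277 + 65008) = 1/65285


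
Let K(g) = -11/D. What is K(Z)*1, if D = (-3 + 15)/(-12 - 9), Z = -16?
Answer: 77/4 ≈ 19.250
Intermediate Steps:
D = -4/7 (D = 12/(-21) = 12*(-1/21) = -4/7 ≈ -0.57143)
K(g) = 77/4 (K(g) = -11/(-4/7) = -11*(-7/4) = 77/4)
K(Z)*1 = (77/4)*1 = 77/4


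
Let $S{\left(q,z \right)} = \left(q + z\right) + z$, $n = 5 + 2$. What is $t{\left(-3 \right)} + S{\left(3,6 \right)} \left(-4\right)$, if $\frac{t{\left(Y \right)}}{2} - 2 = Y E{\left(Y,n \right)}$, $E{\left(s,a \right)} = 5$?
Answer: $-86$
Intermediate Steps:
$n = 7$
$S{\left(q,z \right)} = q + 2 z$
$t{\left(Y \right)} = 4 + 10 Y$ ($t{\left(Y \right)} = 4 + 2 Y 5 = 4 + 2 \cdot 5 Y = 4 + 10 Y$)
$t{\left(-3 \right)} + S{\left(3,6 \right)} \left(-4\right) = \left(4 + 10 \left(-3\right)\right) + \left(3 + 2 \cdot 6\right) \left(-4\right) = \left(4 - 30\right) + \left(3 + 12\right) \left(-4\right) = -26 + 15 \left(-4\right) = -26 - 60 = -86$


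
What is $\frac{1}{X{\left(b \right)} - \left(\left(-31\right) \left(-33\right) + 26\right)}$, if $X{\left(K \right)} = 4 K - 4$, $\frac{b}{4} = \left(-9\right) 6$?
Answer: $- \frac{1}{1917} \approx -0.00052165$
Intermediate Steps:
$b = -216$ ($b = 4 \left(\left(-9\right) 6\right) = 4 \left(-54\right) = -216$)
$X{\left(K \right)} = -4 + 4 K$
$\frac{1}{X{\left(b \right)} - \left(\left(-31\right) \left(-33\right) + 26\right)} = \frac{1}{\left(-4 + 4 \left(-216\right)\right) - \left(\left(-31\right) \left(-33\right) + 26\right)} = \frac{1}{\left(-4 - 864\right) - \left(1023 + 26\right)} = \frac{1}{-868 - 1049} = \frac{1}{-1917} = - \frac{1}{1917}$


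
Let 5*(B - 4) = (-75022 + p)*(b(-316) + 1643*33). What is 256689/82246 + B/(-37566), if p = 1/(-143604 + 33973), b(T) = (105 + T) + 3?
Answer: 9135279712164627962/423402217394895 ≈ 21576.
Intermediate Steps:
b(T) = 108 + T
p = -1/109631 (p = 1/(-109631) = -1/109631 ≈ -9.1215e-6)
B = -444226261595093/548155 (B = 4 + ((-75022 - 1/109631)*((108 - 316) + 1643*33))/5 = 4 + (-8224736883*(-208 + 54219)/109631)/5 = 4 + (-8224736883/109631*54011)/5 = 4 + (⅕)*(-444226263787713/109631) = 4 - 444226263787713/548155 = -444226261595093/548155 ≈ -8.1040e+8)
256689/82246 + B/(-37566) = 256689/82246 - 444226261595093/548155/(-37566) = 256689*(1/82246) - 444226261595093/548155*(-1/37566) = 256689/82246 + 444226261595093/20591990730 = 9135279712164627962/423402217394895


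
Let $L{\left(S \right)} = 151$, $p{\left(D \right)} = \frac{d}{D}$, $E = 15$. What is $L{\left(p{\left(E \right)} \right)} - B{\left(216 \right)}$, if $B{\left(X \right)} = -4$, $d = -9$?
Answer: $155$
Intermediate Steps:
$p{\left(D \right)} = - \frac{9}{D}$
$L{\left(p{\left(E \right)} \right)} - B{\left(216 \right)} = 151 - -4 = 151 + 4 = 155$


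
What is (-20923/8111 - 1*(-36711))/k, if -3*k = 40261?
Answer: -893225994/326556971 ≈ -2.7353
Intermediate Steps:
k = -40261/3 (k = -⅓*40261 = -40261/3 ≈ -13420.)
(-20923/8111 - 1*(-36711))/k = (-20923/8111 - 1*(-36711))/(-40261/3) = (-20923*1/8111 + 36711)*(-3/40261) = (-20923/8111 + 36711)*(-3/40261) = (297741998/8111)*(-3/40261) = -893225994/326556971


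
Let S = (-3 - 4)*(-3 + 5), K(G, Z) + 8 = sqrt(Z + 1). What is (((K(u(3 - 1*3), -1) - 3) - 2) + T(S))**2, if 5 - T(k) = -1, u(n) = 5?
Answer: 49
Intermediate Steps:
K(G, Z) = -8 + sqrt(1 + Z) (K(G, Z) = -8 + sqrt(Z + 1) = -8 + sqrt(1 + Z))
S = -14 (S = -7*2 = -14)
T(k) = 6 (T(k) = 5 - 1*(-1) = 5 + 1 = 6)
(((K(u(3 - 1*3), -1) - 3) - 2) + T(S))**2 = ((((-8 + sqrt(1 - 1)) - 3) - 2) + 6)**2 = ((((-8 + sqrt(0)) - 3) - 2) + 6)**2 = ((((-8 + 0) - 3) - 2) + 6)**2 = (((-8 - 3) - 2) + 6)**2 = ((-11 - 2) + 6)**2 = (-13 + 6)**2 = (-7)**2 = 49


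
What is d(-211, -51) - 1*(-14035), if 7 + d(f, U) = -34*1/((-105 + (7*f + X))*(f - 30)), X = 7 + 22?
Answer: 5250301610/374273 ≈ 14028.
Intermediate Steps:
X = 29
d(f, U) = -7 - 34/((-76 + 7*f)*(-30 + f)) (d(f, U) = -7 - 34*1/((-105 + (7*f + 29))*(f - 30)) = -7 - 34*1/((-105 + (29 + 7*f))*(-30 + f)) = -7 - 34*1/((-76 + 7*f)*(-30 + f)) = -7 - 34/((-76 + 7*f)*(-30 + f)))
d(-211, -51) - 1*(-14035) = (-15994 - 49*(-211)**2 + 2002*(-211))/(2280 - 286*(-211) + 7*(-211)**2) - 1*(-14035) = (-15994 - 49*44521 - 422422)/(2280 + 60346 + 7*44521) + 14035 = (-15994 - 2181529 - 422422)/(2280 + 60346 + 311647) + 14035 = -2619945/374273 + 14035 = 5250301610/374273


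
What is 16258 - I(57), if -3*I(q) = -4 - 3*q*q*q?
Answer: -506809/3 ≈ -1.6894e+5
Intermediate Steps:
I(q) = 4/3 + q³ (I(q) = -(-4 - 3*q*q*q)/3 = -(-4 - 3*q²*q)/3 = -(-4 - 3*q³)/3 = 4/3 + q³)
16258 - I(57) = 16258 - (4/3 + 57³) = 16258 - (4/3 + 185193) = 16258 - 1*555583/3 = 16258 - 555583/3 = -506809/3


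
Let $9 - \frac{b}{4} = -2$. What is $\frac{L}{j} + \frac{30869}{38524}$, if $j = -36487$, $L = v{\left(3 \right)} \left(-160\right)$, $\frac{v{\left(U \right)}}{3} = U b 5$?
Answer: $\frac{1211883673}{127784108} \approx 9.4838$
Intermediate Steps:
$b = 44$ ($b = 36 - -8 = 36 + 8 = 44$)
$v{\left(U \right)} = 660 U$ ($v{\left(U \right)} = 3 U 44 \cdot 5 = 3 \cdot 44 U 5 = 3 \cdot 220 U = 660 U$)
$L = -316800$ ($L = 660 \cdot 3 \left(-160\right) = 1980 \left(-160\right) = -316800$)
$\frac{L}{j} + \frac{30869}{38524} = - \frac{316800}{-36487} + \frac{30869}{38524} = \left(-316800\right) \left(- \frac{1}{36487}\right) + 30869 \cdot \frac{1}{38524} = \frac{28800}{3317} + \frac{30869}{38524} = \frac{1211883673}{127784108}$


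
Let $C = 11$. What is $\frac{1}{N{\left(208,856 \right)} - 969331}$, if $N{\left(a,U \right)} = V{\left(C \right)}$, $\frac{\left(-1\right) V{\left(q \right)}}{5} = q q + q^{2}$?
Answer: $- \frac{1}{970541} \approx -1.0304 \cdot 10^{-6}$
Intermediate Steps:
$V{\left(q \right)} = - 10 q^{2}$ ($V{\left(q \right)} = - 5 \left(q q + q^{2}\right) = - 5 \left(q^{2} + q^{2}\right) = - 5 \cdot 2 q^{2} = - 10 q^{2}$)
$N{\left(a,U \right)} = -1210$ ($N{\left(a,U \right)} = - 10 \cdot 11^{2} = \left(-10\right) 121 = -1210$)
$\frac{1}{N{\left(208,856 \right)} - 969331} = \frac{1}{-1210 - 969331} = \frac{1}{-970541} = - \frac{1}{970541}$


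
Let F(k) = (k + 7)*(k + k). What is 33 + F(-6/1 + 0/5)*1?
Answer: 21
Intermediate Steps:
F(k) = 2*k*(7 + k) (F(k) = (7 + k)*(2*k) = 2*k*(7 + k))
33 + F(-6/1 + 0/5)*1 = 33 + (2*(-6/1 + 0/5)*(7 + (-6/1 + 0/5)))*1 = 33 + (2*(-6*1 + 0*(⅕))*(7 + (-6*1 + 0*(⅕))))*1 = 33 + (2*(-6 + 0)*(7 + (-6 + 0)))*1 = 33 + (2*(-6)*(7 - 6))*1 = 33 + (2*(-6)*1)*1 = 33 - 12*1 = 33 - 12 = 21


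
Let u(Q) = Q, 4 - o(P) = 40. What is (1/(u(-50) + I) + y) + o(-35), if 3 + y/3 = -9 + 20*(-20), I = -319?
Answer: -469369/369 ≈ -1272.0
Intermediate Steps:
o(P) = -36 (o(P) = 4 - 1*40 = 4 - 40 = -36)
y = -1236 (y = -9 + 3*(-9 + 20*(-20)) = -9 + 3*(-9 - 400) = -9 + 3*(-409) = -9 - 1227 = -1236)
(1/(u(-50) + I) + y) + o(-35) = (1/(-50 - 319) - 1236) - 36 = (1/(-369) - 1236) - 36 = (-1/369 - 1236) - 36 = -456085/369 - 36 = -469369/369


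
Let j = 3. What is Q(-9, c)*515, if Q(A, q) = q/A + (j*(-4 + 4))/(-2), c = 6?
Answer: -1030/3 ≈ -343.33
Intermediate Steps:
Q(A, q) = q/A (Q(A, q) = q/A + (3*(-4 + 4))/(-2) = q/A + (3*0)*(-½) = q/A + 0*(-½) = q/A + 0 = q/A)
Q(-9, c)*515 = (6/(-9))*515 = (6*(-⅑))*515 = -⅔*515 = -1030/3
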